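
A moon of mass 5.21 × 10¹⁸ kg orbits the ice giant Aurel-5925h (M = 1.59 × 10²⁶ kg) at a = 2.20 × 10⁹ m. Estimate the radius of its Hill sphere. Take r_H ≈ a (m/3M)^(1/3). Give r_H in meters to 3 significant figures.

r_H ≈ a (m/3M)^(1/3)
    = (2.20 × 10⁹) × (5.21 × 10¹⁸ / (3 × 1.59 × 10²⁶))^(1/3)
    = 4.88 × 10⁶ m

4.88 × 10⁶ m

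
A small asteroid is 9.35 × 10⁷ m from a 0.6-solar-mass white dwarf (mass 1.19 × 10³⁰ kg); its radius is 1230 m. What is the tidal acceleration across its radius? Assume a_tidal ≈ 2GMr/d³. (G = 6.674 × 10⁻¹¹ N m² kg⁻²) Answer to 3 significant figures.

Since r ≪ d, expand the inverse-square field across one radius to get the leading 2GMr/d³ term.
Δg = 2GMr/d³
   = 2 × (6.674 × 10⁻¹¹) × (1.19 × 10³⁰) × (1230) / (9.35 × 10⁷)³
   = 2.39 × 10⁻¹ m/s²

2.39 × 10⁻¹ m/s²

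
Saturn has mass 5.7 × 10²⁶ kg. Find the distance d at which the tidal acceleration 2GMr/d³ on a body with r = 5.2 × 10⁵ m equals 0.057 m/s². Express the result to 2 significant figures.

2GMr/d³ = a_tidal  ⇒  d = (2GMr / a_tidal)^(1/3)
d = (2 × 6.674×10⁻¹¹ × (5.7 × 10²⁶) × (5.2 × 10⁵) / (0.057))^(1/3)
  = 8.9 × 10⁷ m

8.9 × 10⁷ m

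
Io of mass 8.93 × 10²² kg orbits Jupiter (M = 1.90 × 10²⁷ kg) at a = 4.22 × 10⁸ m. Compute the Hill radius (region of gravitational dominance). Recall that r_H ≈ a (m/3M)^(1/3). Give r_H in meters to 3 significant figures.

r_H ≈ a (m/3M)^(1/3)
    = (4.22 × 10⁸) × (8.93 × 10²² / (3 × 1.90 × 10²⁷))^(1/3)
    = 1.06 × 10⁷ m

1.06 × 10⁷ m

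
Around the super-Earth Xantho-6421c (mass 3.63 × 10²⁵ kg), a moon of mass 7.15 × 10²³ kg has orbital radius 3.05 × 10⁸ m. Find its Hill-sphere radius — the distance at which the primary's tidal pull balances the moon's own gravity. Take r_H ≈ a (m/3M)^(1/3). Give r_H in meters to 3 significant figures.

r_H ≈ a (m/3M)^(1/3)
    = (3.05 × 10⁸) × (7.15 × 10²³ / (3 × 3.63 × 10²⁵))^(1/3)
    = 5.71 × 10⁷ m

5.71 × 10⁷ m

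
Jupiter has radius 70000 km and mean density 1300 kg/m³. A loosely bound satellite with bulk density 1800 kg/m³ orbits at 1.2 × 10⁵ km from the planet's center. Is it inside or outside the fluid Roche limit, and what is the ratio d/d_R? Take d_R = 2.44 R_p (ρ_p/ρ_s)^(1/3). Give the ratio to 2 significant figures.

d_R = 2.44 × (70000 km) × (1300/1800)^(1/3) = 1.532 × 10⁵ km
d/d_R = (1.2 × 10⁵) / (1.532 × 10⁵) = 0.78
Since d/d_R < 1, the body is inside the Roche limit.

inside; d/d_R ≈ 0.78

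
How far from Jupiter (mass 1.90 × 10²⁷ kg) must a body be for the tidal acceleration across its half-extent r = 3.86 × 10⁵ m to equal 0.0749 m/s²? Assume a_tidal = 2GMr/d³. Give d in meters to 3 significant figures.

1.09 × 10⁸ m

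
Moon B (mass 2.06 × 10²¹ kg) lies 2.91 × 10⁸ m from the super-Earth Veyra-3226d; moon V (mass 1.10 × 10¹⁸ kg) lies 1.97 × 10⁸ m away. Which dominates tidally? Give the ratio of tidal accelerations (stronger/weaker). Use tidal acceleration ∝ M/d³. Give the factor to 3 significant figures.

Moon B, by a factor of ≈ 581

Tidal acceleration ∝ M/d³, so compare M/d³ for each.
Moon B: (2.06 × 10²¹) / (2.91 × 10⁸)³ = 8.360 × 10⁻⁵
Moon V: (1.10 × 10¹⁸) / (1.97 × 10⁸)³ = 1.439 × 10⁻⁷
Ratio (larger/smaller) = 581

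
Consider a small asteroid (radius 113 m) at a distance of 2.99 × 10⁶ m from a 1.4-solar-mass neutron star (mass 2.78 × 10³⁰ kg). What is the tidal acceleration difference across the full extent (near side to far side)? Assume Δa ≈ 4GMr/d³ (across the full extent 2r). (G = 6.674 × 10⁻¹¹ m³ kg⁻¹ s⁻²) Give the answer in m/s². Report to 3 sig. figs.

3.14 × 10³ m/s²

a_tidal = 4GMr/d³
        = 4 × (6.674 × 10⁻¹¹) × (2.78 × 10³⁰) × (113) / (2.99 × 10⁶)³
        = 3.14 × 10³ m/s²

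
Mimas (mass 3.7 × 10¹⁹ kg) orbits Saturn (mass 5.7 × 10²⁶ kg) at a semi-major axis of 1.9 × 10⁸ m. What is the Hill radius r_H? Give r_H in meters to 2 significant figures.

5.3 × 10⁵ m

r_H ≈ a (m/3M)^(1/3)
    = (1.9 × 10⁸) × (3.7 × 10¹⁹ / (3 × 5.7 × 10²⁶))^(1/3)
    = 5.3 × 10⁵ m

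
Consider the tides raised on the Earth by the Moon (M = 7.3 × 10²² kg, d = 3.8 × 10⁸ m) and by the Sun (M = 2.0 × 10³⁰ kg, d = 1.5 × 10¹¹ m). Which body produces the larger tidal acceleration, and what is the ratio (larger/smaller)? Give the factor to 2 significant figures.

Compare M/d³ for the two perturbers:
The Moon: (7.3 × 10²²) / (3.8 × 10⁸)³ = 1.330 × 10⁻³
The Sun: (2.0 × 10³⁰) / (1.5 × 10¹¹)³ = 5.926 × 10⁻⁴
Ratio (larger/smaller) = 2.2

The Moon, by a factor of ≈ 2.2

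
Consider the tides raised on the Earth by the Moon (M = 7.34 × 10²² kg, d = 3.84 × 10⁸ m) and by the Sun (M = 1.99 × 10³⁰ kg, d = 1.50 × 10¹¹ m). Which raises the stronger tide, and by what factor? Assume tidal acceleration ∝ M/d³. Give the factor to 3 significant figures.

The tide-raising term goes as M/d³ (the gradient of a 1/d² field).
The Moon: (7.34 × 10²²) / (3.84 × 10⁸)³ = 1.296 × 10⁻³
The Sun: (1.99 × 10³⁰) / (1.50 × 10¹¹)³ = 5.896 × 10⁻⁴
Ratio (larger/smaller) = 2.20

The Moon, by a factor of ≈ 2.20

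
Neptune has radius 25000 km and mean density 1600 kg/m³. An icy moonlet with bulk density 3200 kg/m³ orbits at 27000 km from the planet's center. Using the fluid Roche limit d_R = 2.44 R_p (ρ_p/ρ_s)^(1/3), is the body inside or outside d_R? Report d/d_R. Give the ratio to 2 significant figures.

inside; d/d_R ≈ 0.56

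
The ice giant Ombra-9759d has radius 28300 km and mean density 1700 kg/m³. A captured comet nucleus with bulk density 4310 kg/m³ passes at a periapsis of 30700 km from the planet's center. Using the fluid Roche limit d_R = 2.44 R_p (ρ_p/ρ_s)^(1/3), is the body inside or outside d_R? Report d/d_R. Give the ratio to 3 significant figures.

inside; d/d_R ≈ 0.606

d_R = 2.44 × (28300 km) × (1700/4310)^(1/3) = 50640 km
d/d_R = (30700) / (50640) = 0.606
Since d/d_R < 1, the body is inside the Roche limit.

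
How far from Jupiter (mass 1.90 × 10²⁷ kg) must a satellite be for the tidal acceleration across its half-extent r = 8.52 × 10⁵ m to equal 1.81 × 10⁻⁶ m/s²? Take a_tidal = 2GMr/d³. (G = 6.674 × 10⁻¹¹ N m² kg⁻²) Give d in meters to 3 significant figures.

4.92 × 10⁹ m

2GMr/d³ = a_tidal  ⇒  d = (2GMr / a_tidal)^(1/3)
d = (2 × 6.674×10⁻¹¹ × (1.90 × 10²⁷) × (8.52 × 10⁵) / (1.81 × 10⁻⁶))^(1/3)
  = 4.92 × 10⁹ m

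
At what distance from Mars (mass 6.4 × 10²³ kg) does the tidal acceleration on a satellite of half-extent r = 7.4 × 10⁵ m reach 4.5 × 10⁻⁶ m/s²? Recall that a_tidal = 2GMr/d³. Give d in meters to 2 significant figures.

2GMr/d³ = a_tidal  ⇒  d = (2GMr / a_tidal)^(1/3)
d = (2 × 6.674×10⁻¹¹ × (6.4 × 10²³) × (7.4 × 10⁵) / (4.5 × 10⁻⁶))^(1/3)
  = 2.4 × 10⁸ m

2.4 × 10⁸ m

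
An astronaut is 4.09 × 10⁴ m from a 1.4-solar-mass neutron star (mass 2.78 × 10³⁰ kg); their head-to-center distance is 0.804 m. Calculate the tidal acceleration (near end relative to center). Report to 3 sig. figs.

4.36 × 10⁶ m/s²

Δa = 2GMr/d³
   = 2 × (6.674 × 10⁻¹¹) × (2.78 × 10³⁰) × (0.804) / (4.09 × 10⁴)³
   = 4.36 × 10⁶ m/s²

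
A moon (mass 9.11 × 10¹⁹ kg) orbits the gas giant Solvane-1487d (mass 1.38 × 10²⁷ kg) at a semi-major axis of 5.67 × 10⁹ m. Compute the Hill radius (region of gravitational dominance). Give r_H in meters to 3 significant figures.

r_H ≈ a (m/3M)^(1/3)
    = (5.67 × 10⁹) × (9.11 × 10¹⁹ / (3 × 1.38 × 10²⁷))^(1/3)
    = 1.59 × 10⁷ m

1.59 × 10⁷ m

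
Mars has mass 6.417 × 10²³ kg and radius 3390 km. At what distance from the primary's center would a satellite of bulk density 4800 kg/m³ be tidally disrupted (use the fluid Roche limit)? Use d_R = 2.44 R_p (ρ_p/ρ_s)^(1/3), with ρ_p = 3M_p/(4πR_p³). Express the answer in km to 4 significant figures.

ρ_p = 3M_p/(4πR_p³) = 3 × (6.417 × 10²³) / (4π × (3.390 × 10⁶ m)³) = 3932 kg/m³
d_R = 2.44 × 3390 km × (3932/4800)^(1/3)
    = 7740 km

7740 km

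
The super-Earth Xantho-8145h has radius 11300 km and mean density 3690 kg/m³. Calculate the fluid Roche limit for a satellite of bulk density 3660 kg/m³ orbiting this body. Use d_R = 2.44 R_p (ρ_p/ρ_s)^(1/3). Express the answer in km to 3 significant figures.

27600 km

d_R = 2.44 × 11300 km × (3690/3660)^(1/3)
    = 27600 km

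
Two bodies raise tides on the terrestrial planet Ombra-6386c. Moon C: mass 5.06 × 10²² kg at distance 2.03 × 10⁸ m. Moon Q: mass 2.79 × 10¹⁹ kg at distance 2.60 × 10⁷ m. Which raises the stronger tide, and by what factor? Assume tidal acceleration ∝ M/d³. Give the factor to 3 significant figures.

Moon C, by a factor of ≈ 3.81

Tidal acceleration ∝ M/d³, so compare M/d³ for each.
Moon C: (5.06 × 10²²) / (2.03 × 10⁸)³ = 6.049 × 10⁻³
Moon Q: (2.79 × 10¹⁹) / (2.60 × 10⁷)³ = 1.587 × 10⁻³
Ratio (larger/smaller) = 3.81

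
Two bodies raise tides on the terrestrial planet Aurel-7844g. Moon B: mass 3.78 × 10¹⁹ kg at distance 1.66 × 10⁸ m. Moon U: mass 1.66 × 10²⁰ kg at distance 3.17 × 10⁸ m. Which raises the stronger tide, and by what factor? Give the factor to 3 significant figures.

Moon B, by a factor of ≈ 1.59

Tidal acceleration ∝ M/d³, so compare M/d³ for each.
Moon B: (3.78 × 10¹⁹) / (1.66 × 10⁸)³ = 8.264 × 10⁻⁶
Moon U: (1.66 × 10²⁰) / (3.17 × 10⁸)³ = 5.211 × 10⁻⁶
Ratio (larger/smaller) = 1.59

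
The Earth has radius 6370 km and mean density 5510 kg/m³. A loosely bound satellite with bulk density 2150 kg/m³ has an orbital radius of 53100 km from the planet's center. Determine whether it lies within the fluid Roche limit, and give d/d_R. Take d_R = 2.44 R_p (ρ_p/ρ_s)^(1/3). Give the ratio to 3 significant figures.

d_R = 2.44 × (6370 km) × (5510/2150)^(1/3) = 21270 km
d/d_R = (53100) / (21270) = 2.50
Since d/d_R > 1, the body is outside the Roche limit.

outside; d/d_R ≈ 2.50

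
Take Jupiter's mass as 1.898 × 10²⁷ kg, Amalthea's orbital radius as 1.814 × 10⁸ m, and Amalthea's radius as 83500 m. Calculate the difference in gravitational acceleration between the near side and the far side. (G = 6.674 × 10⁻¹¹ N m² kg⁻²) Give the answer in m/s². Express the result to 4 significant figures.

7.088 × 10⁻³ m/s²

a_tidal = 4GMr/d³
        = 4 × (6.674 × 10⁻¹¹) × (1.898 × 10²⁷) × (83500) / (1.814 × 10⁸)³
        = 7.088 × 10⁻³ m/s²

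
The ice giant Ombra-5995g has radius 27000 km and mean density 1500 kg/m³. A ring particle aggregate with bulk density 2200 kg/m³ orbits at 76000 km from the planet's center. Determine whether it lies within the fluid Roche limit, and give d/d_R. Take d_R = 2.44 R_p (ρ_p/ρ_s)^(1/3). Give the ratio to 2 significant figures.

d_R = 2.44 × (27000 km) × (1500/2200)^(1/3) = 57980 km
d/d_R = (76000) / (57980) = 1.3
Since d/d_R > 1, the body is outside the Roche limit.

outside; d/d_R ≈ 1.3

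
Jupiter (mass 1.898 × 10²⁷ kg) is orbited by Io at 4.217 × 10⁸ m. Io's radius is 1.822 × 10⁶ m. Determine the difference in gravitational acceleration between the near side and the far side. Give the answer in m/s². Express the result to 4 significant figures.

1.231 × 10⁻² m/s²

Δa = 4GMr/d³
   = 4 × (6.674 × 10⁻¹¹) × (1.898 × 10²⁷) × (1.822 × 10⁶) / (4.217 × 10⁸)³
   = 1.231 × 10⁻² m/s²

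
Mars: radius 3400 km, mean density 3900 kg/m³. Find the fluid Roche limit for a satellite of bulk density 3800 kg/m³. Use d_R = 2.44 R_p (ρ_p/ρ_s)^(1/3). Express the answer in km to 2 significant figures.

8400 km

d_R = 2.44 × 3400 km × (3900/3800)^(1/3)
    = 8400 km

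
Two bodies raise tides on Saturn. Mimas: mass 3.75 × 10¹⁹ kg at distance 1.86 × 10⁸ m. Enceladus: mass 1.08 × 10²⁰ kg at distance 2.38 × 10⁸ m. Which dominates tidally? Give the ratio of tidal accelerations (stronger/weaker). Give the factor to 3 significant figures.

Compare M/d³ for the two perturbers:
Mimas: (3.75 × 10¹⁹) / (1.86 × 10⁸)³ = 5.828 × 10⁻⁶
Enceladus: (1.08 × 10²⁰) / (2.38 × 10⁸)³ = 8.011 × 10⁻⁶
Ratio (larger/smaller) = 1.37

Enceladus, by a factor of ≈ 1.37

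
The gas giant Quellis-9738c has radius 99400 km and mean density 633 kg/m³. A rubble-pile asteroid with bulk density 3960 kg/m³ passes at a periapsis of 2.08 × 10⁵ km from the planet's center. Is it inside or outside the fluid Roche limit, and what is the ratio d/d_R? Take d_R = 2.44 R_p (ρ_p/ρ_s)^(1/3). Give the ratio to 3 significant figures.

d_R = 2.44 × (99400 km) × (633/3960)^(1/3) = 1.316 × 10⁵ km
d/d_R = (2.08 × 10⁵) / (1.316 × 10⁵) = 1.58
Since d/d_R > 1, the body is outside the Roche limit.

outside; d/d_R ≈ 1.58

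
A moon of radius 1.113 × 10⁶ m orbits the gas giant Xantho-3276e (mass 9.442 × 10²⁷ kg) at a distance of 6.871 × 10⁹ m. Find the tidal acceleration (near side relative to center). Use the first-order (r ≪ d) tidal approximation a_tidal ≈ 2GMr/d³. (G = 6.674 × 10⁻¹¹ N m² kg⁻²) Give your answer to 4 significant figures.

Δg = 2GMr/d³
   = 2 × (6.674 × 10⁻¹¹) × (9.442 × 10²⁷) × (1.113 × 10⁶) / (6.871 × 10⁹)³
   = 4.324 × 10⁻⁶ m/s²

4.324 × 10⁻⁶ m/s²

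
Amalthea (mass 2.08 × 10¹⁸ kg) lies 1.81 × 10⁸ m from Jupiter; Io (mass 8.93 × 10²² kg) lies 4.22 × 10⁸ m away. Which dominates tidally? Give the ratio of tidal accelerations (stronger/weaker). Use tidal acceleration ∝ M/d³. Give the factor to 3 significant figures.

Io, by a factor of ≈ 3390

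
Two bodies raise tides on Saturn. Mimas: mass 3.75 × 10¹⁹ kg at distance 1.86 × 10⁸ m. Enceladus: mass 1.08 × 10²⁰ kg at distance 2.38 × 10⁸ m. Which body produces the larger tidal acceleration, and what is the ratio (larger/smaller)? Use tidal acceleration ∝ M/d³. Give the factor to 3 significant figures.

Tidal stretch scales as M/d³; compute that for each body.
Mimas: (3.75 × 10¹⁹) / (1.86 × 10⁸)³ = 5.828 × 10⁻⁶
Enceladus: (1.08 × 10²⁰) / (2.38 × 10⁸)³ = 8.011 × 10⁻⁶
Ratio (larger/smaller) = 1.37

Enceladus, by a factor of ≈ 1.37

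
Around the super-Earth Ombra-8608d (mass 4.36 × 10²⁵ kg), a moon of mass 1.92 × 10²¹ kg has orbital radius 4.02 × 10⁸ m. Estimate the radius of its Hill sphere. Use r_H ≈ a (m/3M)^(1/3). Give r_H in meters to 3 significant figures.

r_H ≈ a (m/3M)^(1/3)
    = (4.02 × 10⁸) × (1.92 × 10²¹ / (3 × 4.36 × 10²⁵))^(1/3)
    = 9.84 × 10⁶ m

9.84 × 10⁶ m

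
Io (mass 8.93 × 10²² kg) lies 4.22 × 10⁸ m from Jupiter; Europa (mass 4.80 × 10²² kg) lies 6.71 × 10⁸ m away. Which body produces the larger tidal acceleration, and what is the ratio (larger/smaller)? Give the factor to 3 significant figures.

Tidal acceleration ∝ M/d³, so compare M/d³ for each.
Io: (8.93 × 10²²) / (4.22 × 10⁸)³ = 1.188 × 10⁻³
Europa: (4.80 × 10²²) / (6.71 × 10⁸)³ = 1.589 × 10⁻⁴
Ratio (larger/smaller) = 7.48

Io, by a factor of ≈ 7.48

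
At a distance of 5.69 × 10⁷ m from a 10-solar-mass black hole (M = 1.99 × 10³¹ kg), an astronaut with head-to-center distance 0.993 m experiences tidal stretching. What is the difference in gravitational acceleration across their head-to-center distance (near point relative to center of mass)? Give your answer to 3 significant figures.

1.43 × 10⁻² m/s²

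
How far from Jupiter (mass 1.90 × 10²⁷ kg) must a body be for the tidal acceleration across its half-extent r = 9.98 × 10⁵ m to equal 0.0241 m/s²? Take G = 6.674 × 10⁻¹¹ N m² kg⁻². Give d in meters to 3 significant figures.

2.19 × 10⁸ m

2GMr/d³ = a_tidal  ⇒  d = (2GMr / a_tidal)^(1/3)
d = (2 × 6.674×10⁻¹¹ × (1.90 × 10²⁷) × (9.98 × 10⁵) / (0.0241))^(1/3)
  = 2.19 × 10⁸ m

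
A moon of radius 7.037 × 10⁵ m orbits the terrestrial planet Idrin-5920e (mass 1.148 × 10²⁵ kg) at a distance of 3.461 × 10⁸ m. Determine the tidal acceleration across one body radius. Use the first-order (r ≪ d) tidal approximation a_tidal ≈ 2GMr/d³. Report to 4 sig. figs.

Since r ≪ d, expand the inverse-square field across one radius to get the leading 2GMr/d³ term.
Δg = 2GMr/d³
   = 2 × (6.674 × 10⁻¹¹) × (1.148 × 10²⁵) × (7.037 × 10⁵) / (3.461 × 10⁸)³
   = 2.601 × 10⁻⁵ m/s²

2.601 × 10⁻⁵ m/s²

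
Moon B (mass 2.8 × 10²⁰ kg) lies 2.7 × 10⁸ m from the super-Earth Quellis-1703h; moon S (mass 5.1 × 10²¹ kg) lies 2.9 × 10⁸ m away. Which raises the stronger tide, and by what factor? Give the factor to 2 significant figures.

Tidal stretch scales as M/d³; compute that for each body.
Moon B: (2.8 × 10²⁰) / (2.7 × 10⁸)³ = 1.423 × 10⁻⁵
Moon S: (5.1 × 10²¹) / (2.9 × 10⁸)³ = 2.091 × 10⁻⁴
Ratio (larger/smaller) = 15

Moon S, by a factor of ≈ 15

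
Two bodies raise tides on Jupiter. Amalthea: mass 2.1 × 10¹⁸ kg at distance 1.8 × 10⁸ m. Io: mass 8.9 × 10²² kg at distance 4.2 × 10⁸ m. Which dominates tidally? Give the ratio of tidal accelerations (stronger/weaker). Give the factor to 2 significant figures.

Io, by a factor of ≈ 3300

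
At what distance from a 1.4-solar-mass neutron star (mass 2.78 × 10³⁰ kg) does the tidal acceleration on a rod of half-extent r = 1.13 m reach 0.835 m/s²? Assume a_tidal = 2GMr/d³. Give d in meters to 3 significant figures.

7.95 × 10⁶ m

2GMr/d³ = a_tidal  ⇒  d = (2GMr / a_tidal)^(1/3)
d = (2 × 6.674×10⁻¹¹ × (2.78 × 10³⁰) × (1.13) / (0.835))^(1/3)
  = 7.95 × 10⁶ m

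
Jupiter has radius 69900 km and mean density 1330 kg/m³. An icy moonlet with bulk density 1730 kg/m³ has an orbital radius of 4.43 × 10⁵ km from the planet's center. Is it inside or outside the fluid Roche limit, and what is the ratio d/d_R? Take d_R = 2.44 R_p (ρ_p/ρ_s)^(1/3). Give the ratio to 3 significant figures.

d_R = 2.44 × (69900 km) × (1330/1730)^(1/3) = 1.562 × 10⁵ km
d/d_R = (4.43 × 10⁵) / (1.562 × 10⁵) = 2.84
Since d/d_R > 1, the body is outside the Roche limit.

outside; d/d_R ≈ 2.84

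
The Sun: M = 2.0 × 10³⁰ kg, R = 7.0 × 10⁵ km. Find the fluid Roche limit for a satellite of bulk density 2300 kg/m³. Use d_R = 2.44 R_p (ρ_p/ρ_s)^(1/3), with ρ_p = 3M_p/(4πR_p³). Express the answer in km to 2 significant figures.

1.4 × 10⁶ km

ρ_p = 3M_p/(4πR_p³) = 3 × (2.0 × 10³⁰) / (4π × (7.0 × 10⁸ m)³) = 1400 kg/m³
d_R = 2.44 × 7.0 × 10⁵ km × (1400/2300)^(1/3)
    = 1.4 × 10⁶ km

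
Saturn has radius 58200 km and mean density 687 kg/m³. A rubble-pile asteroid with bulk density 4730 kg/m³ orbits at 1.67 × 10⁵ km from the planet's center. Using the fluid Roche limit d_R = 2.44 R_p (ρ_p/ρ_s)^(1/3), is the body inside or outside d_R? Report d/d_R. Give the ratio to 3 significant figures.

outside; d/d_R ≈ 2.24

d_R = 2.44 × (58200 km) × (687/4730)^(1/3) = 74650 km
d/d_R = (1.67 × 10⁵) / (74650) = 2.24
Since d/d_R > 1, the body is outside the Roche limit.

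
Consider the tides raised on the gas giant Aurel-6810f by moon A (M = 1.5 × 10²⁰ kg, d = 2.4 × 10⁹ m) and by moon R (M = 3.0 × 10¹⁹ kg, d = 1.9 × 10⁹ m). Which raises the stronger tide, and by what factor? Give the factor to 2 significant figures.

Tidal stretch scales as M/d³; compute that for each body.
Moon A: (1.5 × 10²⁰) / (2.4 × 10⁹)³ = 1.085 × 10⁻⁸
Moon R: (3.0 × 10¹⁹) / (1.9 × 10⁹)³ = 4.374 × 10⁻⁹
Ratio (larger/smaller) = 2.5

Moon A, by a factor of ≈ 2.5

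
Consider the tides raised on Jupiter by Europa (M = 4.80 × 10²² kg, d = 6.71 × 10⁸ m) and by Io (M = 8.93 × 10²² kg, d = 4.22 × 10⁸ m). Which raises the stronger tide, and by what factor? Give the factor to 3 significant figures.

Compare M/d³ for the two perturbers:
Europa: (4.80 × 10²²) / (6.71 × 10⁸)³ = 1.589 × 10⁻⁴
Io: (8.93 × 10²²) / (4.22 × 10⁸)³ = 1.188 × 10⁻³
Ratio (larger/smaller) = 7.48

Io, by a factor of ≈ 7.48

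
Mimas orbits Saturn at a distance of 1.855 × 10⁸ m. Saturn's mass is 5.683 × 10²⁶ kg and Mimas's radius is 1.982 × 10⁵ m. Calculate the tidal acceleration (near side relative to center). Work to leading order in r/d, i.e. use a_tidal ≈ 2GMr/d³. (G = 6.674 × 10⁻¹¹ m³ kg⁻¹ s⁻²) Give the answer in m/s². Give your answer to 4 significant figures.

The tidal stretch is the gradient of GM/d² times the body's extent r, hence the 1/d³ dependence.
Δg = 2GMr/d³
   = 2 × (6.674 × 10⁻¹¹) × (5.683 × 10²⁶) × (1.982 × 10⁵) / (1.855 × 10⁸)³
   = 2.355 × 10⁻³ m/s²

2.355 × 10⁻³ m/s²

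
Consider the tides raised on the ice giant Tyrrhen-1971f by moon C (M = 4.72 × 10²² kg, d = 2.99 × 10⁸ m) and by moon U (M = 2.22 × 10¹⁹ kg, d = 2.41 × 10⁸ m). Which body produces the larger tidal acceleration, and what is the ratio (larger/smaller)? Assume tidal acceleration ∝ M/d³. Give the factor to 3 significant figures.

Moon C, by a factor of ≈ 1110

Tidal acceleration ∝ M/d³, so compare M/d³ for each.
Moon C: (4.72 × 10²²) / (2.99 × 10⁸)³ = 1.766 × 10⁻³
Moon U: (2.22 × 10¹⁹) / (2.41 × 10⁸)³ = 1.586 × 10⁻⁶
Ratio (larger/smaller) = 1110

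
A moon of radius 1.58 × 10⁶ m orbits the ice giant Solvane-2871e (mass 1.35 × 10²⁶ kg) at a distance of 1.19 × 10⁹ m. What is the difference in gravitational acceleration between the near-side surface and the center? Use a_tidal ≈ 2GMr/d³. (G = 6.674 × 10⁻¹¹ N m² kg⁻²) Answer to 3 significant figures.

a_tidal = 2GMr/d³
        = 2 × (6.674 × 10⁻¹¹) × (1.35 × 10²⁶) × (1.58 × 10⁶) / (1.19 × 10⁹)³
        = 1.69 × 10⁻⁵ m/s²

1.69 × 10⁻⁵ m/s²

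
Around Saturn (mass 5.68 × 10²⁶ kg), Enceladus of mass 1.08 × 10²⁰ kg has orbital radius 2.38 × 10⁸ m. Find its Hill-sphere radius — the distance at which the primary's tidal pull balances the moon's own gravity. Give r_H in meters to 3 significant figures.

9.49 × 10⁵ m

r_H ≈ a (m/3M)^(1/3)
    = (2.38 × 10⁸) × (1.08 × 10²⁰ / (3 × 5.68 × 10²⁶))^(1/3)
    = 9.49 × 10⁵ m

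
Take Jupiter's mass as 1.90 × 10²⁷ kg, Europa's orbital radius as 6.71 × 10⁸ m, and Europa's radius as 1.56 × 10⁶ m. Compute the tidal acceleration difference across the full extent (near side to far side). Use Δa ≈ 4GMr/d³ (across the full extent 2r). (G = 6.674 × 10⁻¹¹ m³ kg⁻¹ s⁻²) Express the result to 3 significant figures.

Δa = 4GMr/d³
   = 4 × (6.674 × 10⁻¹¹) × (1.90 × 10²⁷) × (1.56 × 10⁶) / (6.71 × 10⁸)³
   = 2.62 × 10⁻³ m/s²

2.62 × 10⁻³ m/s²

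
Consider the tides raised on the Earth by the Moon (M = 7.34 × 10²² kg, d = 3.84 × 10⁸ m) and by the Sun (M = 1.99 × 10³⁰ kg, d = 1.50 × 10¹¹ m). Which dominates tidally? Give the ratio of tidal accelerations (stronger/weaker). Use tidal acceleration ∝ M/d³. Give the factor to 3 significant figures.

Tidal stretch scales as M/d³; compute that for each body.
The Moon: (7.34 × 10²²) / (3.84 × 10⁸)³ = 1.296 × 10⁻³
The Sun: (1.99 × 10³⁰) / (1.50 × 10¹¹)³ = 5.896 × 10⁻⁴
Ratio (larger/smaller) = 2.20

The Moon, by a factor of ≈ 2.20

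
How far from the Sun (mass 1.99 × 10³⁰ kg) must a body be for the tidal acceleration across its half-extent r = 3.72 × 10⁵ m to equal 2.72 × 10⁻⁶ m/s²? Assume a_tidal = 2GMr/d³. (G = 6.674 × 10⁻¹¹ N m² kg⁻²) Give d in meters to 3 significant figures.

3.31 × 10¹⁰ m

2GMr/d³ = a_tidal  ⇒  d = (2GMr / a_tidal)^(1/3)
d = (2 × 6.674×10⁻¹¹ × (1.99 × 10³⁰) × (3.72 × 10⁵) / (2.72 × 10⁻⁶))^(1/3)
  = 3.31 × 10¹⁰ m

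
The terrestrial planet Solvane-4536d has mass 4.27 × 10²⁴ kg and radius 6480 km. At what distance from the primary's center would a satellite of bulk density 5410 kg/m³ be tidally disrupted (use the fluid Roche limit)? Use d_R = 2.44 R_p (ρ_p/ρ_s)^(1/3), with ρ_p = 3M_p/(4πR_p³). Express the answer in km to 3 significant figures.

ρ_p = 3M_p/(4πR_p³) = 3 × (4.27 × 10²⁴) / (4π × (6.48 × 10⁶ m)³) = 3750 kg/m³
d_R = 2.44 × 6480 km × (3750/5410)^(1/3)
    = 14000 km

14000 km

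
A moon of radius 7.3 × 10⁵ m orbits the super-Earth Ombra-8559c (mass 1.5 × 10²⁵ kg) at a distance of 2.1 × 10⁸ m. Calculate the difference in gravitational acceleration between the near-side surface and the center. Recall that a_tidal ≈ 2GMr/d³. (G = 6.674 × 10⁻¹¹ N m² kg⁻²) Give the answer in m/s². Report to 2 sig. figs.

1.6 × 10⁻⁴ m/s²

Δg = 2GMr/d³
   = 2 × (6.674 × 10⁻¹¹) × (1.5 × 10²⁵) × (7.3 × 10⁵) / (2.1 × 10⁸)³
   = 1.6 × 10⁻⁴ m/s²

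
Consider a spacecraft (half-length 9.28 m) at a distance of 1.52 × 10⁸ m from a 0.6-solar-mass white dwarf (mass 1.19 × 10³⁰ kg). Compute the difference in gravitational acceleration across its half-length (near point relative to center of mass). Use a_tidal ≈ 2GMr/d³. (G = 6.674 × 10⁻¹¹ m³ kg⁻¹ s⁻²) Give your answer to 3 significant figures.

4.20 × 10⁻⁴ m/s²

a_tidal = 2GMr/d³
        = 2 × (6.674 × 10⁻¹¹) × (1.19 × 10³⁰) × (9.28) / (1.52 × 10⁸)³
        = 4.20 × 10⁻⁴ m/s²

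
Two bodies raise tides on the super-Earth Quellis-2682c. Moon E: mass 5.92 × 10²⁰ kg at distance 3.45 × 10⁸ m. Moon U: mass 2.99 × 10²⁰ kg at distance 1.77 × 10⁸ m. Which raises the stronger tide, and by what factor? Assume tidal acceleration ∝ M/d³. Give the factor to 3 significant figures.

Moon U, by a factor of ≈ 3.74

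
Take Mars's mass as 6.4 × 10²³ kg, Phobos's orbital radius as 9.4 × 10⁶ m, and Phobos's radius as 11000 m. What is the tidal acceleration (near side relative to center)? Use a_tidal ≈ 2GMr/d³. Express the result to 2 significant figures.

1.1 × 10⁻³ m/s²

Differencing GM/(d−r)² and GM/d² to first order in r/d gives 2GMr/d³.
a_tidal = 2GMr/d³
        = 2 × (6.674 × 10⁻¹¹) × (6.4 × 10²³) × (11000) / (9.4 × 10⁶)³
        = 1.1 × 10⁻³ m/s²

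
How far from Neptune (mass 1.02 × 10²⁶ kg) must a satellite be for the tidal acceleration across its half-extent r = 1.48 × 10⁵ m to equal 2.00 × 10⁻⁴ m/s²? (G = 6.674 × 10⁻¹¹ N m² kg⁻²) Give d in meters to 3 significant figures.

2GMr/d³ = a_tidal  ⇒  d = (2GMr / a_tidal)^(1/3)
d = (2 × 6.674×10⁻¹¹ × (1.02 × 10²⁶) × (1.48 × 10⁵) / (2.00 × 10⁻⁴))^(1/3)
  = 2.16 × 10⁸ m

2.16 × 10⁸ m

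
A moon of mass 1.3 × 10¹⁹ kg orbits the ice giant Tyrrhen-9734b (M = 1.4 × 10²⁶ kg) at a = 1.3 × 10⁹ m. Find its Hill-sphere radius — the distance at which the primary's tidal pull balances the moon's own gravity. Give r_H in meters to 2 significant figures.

4.1 × 10⁶ m

r_H ≈ a (m/3M)^(1/3)
    = (1.3 × 10⁹) × (1.3 × 10¹⁹ / (3 × 1.4 × 10²⁶))^(1/3)
    = 4.1 × 10⁶ m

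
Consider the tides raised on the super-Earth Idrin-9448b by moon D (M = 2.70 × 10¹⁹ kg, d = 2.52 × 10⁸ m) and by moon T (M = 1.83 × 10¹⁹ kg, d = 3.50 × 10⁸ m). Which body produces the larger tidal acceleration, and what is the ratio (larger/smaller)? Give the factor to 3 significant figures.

Moon D, by a factor of ≈ 3.95

The tide-raising term goes as M/d³ (the gradient of a 1/d² field).
Moon D: (2.70 × 10¹⁹) / (2.52 × 10⁸)³ = 1.687 × 10⁻⁶
Moon T: (1.83 × 10¹⁹) / (3.50 × 10⁸)³ = 4.268 × 10⁻⁷
Ratio (larger/smaller) = 3.95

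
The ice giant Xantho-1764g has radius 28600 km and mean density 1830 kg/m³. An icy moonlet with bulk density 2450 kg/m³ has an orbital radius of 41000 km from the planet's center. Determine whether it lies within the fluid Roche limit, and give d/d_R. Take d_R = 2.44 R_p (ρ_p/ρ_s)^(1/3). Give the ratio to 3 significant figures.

inside; d/d_R ≈ 0.648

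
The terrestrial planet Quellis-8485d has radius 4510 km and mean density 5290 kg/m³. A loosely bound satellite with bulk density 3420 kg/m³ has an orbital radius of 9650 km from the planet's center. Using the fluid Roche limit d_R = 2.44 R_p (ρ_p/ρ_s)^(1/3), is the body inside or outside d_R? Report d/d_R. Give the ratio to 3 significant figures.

inside; d/d_R ≈ 0.758

d_R = 2.44 × (4510 km) × (5290/3420)^(1/3) = 12730 km
d/d_R = (9650) / (12730) = 0.758
Since d/d_R < 1, the body is inside the Roche limit.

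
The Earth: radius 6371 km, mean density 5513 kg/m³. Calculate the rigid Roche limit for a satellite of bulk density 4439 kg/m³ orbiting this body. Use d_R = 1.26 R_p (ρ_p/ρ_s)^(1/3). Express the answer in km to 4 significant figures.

8629 km

d_R = 1.26 × 6371 km × (5513/4439)^(1/3)
    = 8629 km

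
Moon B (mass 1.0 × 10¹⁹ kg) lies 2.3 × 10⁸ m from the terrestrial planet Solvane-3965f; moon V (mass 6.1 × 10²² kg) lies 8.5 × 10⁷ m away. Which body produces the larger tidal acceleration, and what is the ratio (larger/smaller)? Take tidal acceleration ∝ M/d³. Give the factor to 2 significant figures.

Moon V, by a factor of ≈ 1.2 × 10⁵

The tide-raising term goes as M/d³ (the gradient of a 1/d² field).
Moon B: (1.0 × 10¹⁹) / (2.3 × 10⁸)³ = 8.219 × 10⁻⁷
Moon V: (6.1 × 10²²) / (8.5 × 10⁷)³ = 9.933 × 10⁻²
Ratio (larger/smaller) = 1.2 × 10⁵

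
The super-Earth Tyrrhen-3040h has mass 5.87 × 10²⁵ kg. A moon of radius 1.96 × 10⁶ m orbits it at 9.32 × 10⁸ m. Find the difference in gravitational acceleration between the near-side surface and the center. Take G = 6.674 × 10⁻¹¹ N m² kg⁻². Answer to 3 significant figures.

1.90 × 10⁻⁵ m/s²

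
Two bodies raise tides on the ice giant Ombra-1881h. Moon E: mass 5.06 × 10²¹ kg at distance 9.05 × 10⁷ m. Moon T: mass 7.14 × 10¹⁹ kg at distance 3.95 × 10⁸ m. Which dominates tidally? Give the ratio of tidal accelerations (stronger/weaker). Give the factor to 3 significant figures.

Tidal stretch scales as M/d³; compute that for each body.
Moon E: (5.06 × 10²¹) / (9.05 × 10⁷)³ = 6.827 × 10⁻³
Moon T: (7.14 × 10¹⁹) / (3.95 × 10⁸)³ = 1.159 × 10⁻⁶
Ratio (larger/smaller) = 5890

Moon E, by a factor of ≈ 5890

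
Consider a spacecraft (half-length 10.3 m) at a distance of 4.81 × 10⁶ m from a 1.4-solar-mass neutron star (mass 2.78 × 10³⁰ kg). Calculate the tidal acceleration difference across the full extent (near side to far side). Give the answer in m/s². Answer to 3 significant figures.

6.87 × 10¹ m/s²

Δa = 4GMr/d³
   = 4 × (6.674 × 10⁻¹¹) × (2.78 × 10³⁰) × (10.3) / (4.81 × 10⁶)³
   = 6.87 × 10¹ m/s²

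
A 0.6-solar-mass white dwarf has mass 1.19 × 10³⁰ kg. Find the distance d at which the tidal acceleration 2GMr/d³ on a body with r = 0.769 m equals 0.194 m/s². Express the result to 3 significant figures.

8.57 × 10⁶ m

2GMr/d³ = a_tidal  ⇒  d = (2GMr / a_tidal)^(1/3)
d = (2 × 6.674×10⁻¹¹ × (1.19 × 10³⁰) × (0.769) / (0.194))^(1/3)
  = 8.57 × 10⁶ m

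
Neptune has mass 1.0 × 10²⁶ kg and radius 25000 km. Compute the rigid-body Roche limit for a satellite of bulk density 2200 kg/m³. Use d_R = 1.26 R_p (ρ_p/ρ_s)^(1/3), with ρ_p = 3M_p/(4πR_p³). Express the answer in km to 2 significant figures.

ρ_p = 3M_p/(4πR_p³) = 3 × (1.0 × 10²⁶) / (4π × (2.5 × 10⁷ m)³) = 1500 kg/m³
d_R = 1.26 × 25000 km × (1500/2200)^(1/3)
    = 28000 km

28000 km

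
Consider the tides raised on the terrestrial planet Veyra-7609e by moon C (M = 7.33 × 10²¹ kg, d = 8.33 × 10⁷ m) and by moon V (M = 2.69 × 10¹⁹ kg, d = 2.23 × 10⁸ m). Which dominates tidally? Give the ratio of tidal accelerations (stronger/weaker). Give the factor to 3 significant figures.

Moon C, by a factor of ≈ 5230

Tidal stretch scales as M/d³; compute that for each body.
Moon C: (7.33 × 10²¹) / (8.33 × 10⁷)³ = 1.268 × 10⁻²
Moon V: (2.69 × 10¹⁹) / (2.23 × 10⁸)³ = 2.426 × 10⁻⁶
Ratio (larger/smaller) = 5230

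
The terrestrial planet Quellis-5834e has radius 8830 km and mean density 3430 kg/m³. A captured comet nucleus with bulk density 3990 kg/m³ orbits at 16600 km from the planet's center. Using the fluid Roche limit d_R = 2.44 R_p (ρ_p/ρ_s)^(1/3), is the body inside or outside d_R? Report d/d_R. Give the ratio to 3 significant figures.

inside; d/d_R ≈ 0.810

d_R = 2.44 × (8830 km) × (3430/3990)^(1/3) = 20490 km
d/d_R = (16600) / (20490) = 0.810
Since d/d_R < 1, the body is inside the Roche limit.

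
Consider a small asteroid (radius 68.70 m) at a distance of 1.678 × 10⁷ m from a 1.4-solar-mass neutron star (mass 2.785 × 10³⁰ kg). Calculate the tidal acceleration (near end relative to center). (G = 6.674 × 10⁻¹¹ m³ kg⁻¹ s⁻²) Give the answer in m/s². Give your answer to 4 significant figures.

The tidal stretch is the gradient of GM/d² times the body's extent r, hence the 1/d³ dependence.
Δg = 2GMr/d³
   = 2 × (6.674 × 10⁻¹¹) × (2.785 × 10³⁰) × (68.70) / (1.678 × 10⁷)³
   = 5.405 m/s²

5.405 m/s²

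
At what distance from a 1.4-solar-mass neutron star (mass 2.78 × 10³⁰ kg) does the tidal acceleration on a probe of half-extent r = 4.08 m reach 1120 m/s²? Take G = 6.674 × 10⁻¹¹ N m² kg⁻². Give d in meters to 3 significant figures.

1.11 × 10⁶ m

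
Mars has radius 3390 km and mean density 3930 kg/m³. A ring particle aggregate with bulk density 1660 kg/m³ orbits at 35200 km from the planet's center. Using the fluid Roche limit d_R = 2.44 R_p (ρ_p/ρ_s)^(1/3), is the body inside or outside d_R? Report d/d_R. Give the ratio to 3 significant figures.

d_R = 2.44 × (3390 km) × (3930/1660)^(1/3) = 11020 km
d/d_R = (35200) / (11020) = 3.19
Since d/d_R > 1, the body is outside the Roche limit.

outside; d/d_R ≈ 3.19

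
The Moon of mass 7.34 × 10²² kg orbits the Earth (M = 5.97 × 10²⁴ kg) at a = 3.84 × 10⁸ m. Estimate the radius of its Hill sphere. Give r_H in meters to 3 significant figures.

6.15 × 10⁷ m

r_H ≈ a (m/3M)^(1/3)
    = (3.84 × 10⁸) × (7.34 × 10²² / (3 × 5.97 × 10²⁴))^(1/3)
    = 6.15 × 10⁷ m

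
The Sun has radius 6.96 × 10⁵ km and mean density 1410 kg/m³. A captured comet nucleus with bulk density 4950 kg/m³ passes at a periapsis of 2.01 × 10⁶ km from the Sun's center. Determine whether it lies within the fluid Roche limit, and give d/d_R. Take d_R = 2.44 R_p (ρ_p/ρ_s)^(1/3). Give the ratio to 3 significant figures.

outside; d/d_R ≈ 1.80

d_R = 2.44 × (6.96 × 10⁵ km) × (1410/4950)^(1/3) = 1.117 × 10⁶ km
d/d_R = (2.01 × 10⁶) / (1.117 × 10⁶) = 1.80
Since d/d_R > 1, the body is outside the Roche limit.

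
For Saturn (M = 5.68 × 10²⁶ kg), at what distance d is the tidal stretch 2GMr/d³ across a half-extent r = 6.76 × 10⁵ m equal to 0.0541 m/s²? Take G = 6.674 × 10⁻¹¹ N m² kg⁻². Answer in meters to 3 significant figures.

9.82 × 10⁷ m

2GMr/d³ = a_tidal  ⇒  d = (2GMr / a_tidal)^(1/3)
d = (2 × 6.674×10⁻¹¹ × (5.68 × 10²⁶) × (6.76 × 10⁵) / (0.0541))^(1/3)
  = 9.82 × 10⁷ m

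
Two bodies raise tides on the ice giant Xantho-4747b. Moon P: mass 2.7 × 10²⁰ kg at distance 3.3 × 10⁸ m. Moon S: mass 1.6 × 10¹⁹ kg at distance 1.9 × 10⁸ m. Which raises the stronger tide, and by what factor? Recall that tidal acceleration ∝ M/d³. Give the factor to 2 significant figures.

Moon P, by a factor of ≈ 3.2

Tidal stretch scales as M/d³; compute that for each body.
Moon P: (2.7 × 10²⁰) / (3.3 × 10⁸)³ = 7.513 × 10⁻⁶
Moon S: (1.6 × 10¹⁹) / (1.9 × 10⁸)³ = 2.333 × 10⁻⁶
Ratio (larger/smaller) = 3.2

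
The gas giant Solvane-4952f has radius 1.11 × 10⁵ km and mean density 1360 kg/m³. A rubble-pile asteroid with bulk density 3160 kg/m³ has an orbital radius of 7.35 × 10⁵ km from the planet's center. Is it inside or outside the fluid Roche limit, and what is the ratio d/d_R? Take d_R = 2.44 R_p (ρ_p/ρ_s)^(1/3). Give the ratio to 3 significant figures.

d_R = 2.44 × (1.11 × 10⁵ km) × (1360/3160)^(1/3) = 2.045 × 10⁵ km
d/d_R = (7.35 × 10⁵) / (2.045 × 10⁵) = 3.59
Since d/d_R > 1, the body is outside the Roche limit.

outside; d/d_R ≈ 3.59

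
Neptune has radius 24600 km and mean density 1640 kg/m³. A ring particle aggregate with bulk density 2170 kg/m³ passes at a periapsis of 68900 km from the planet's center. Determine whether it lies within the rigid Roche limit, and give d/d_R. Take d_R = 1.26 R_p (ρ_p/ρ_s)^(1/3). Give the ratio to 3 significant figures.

outside; d/d_R ≈ 2.44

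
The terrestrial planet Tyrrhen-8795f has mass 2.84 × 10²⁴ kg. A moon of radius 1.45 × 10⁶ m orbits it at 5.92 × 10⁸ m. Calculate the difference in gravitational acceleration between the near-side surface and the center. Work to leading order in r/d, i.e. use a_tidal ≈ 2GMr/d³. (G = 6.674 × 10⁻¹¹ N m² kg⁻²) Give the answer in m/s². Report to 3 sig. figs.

2.65 × 10⁻⁶ m/s²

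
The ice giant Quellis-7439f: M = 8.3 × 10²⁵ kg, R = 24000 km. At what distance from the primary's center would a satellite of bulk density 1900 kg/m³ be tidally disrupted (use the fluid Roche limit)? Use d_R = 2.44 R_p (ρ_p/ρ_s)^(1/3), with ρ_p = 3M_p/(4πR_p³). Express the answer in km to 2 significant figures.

ρ_p = 3M_p/(4πR_p³) = 3 × (8.3 × 10²⁵) / (4π × (2.4 × 10⁷ m)³) = 1400 kg/m³
d_R = 2.44 × 24000 km × (1400/1900)^(1/3)
    = 53000 km

53000 km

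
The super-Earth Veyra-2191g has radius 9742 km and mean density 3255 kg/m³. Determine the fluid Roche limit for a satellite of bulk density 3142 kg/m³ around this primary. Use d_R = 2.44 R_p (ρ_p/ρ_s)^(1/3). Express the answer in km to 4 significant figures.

24050 km

d_R = 2.44 × 9742 km × (3255/3142)^(1/3)
    = 24050 km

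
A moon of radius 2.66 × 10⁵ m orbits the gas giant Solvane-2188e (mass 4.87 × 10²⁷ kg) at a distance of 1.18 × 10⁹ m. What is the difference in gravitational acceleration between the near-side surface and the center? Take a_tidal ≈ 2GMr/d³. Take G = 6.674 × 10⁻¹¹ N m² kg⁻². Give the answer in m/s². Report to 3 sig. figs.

1.05 × 10⁻⁴ m/s²

Since r ≪ d, expand the inverse-square field across one radius to get the leading 2GMr/d³ term.
Δg = 2GMr/d³
   = 2 × (6.674 × 10⁻¹¹) × (4.87 × 10²⁷) × (2.66 × 10⁵) / (1.18 × 10⁹)³
   = 1.05 × 10⁻⁴ m/s²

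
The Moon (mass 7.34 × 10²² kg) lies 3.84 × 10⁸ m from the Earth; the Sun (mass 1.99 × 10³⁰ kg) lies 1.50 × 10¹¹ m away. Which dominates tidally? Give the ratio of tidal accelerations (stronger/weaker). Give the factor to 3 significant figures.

The Moon, by a factor of ≈ 2.20

The tide-raising term goes as M/d³ (the gradient of a 1/d² field).
The Moon: (7.34 × 10²²) / (3.84 × 10⁸)³ = 1.296 × 10⁻³
The Sun: (1.99 × 10³⁰) / (1.50 × 10¹¹)³ = 5.896 × 10⁻⁴
Ratio (larger/smaller) = 2.20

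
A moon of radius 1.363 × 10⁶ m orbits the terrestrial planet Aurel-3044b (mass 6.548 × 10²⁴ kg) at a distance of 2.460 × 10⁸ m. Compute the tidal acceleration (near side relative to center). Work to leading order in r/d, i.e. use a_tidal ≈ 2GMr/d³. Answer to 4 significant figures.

Δa = 2GMr/d³
   = 2 × (6.674 × 10⁻¹¹) × (6.548 × 10²⁴) × (1.363 × 10⁶) / (2.460 × 10⁸)³
   = 8.002 × 10⁻⁵ m/s²

8.002 × 10⁻⁵ m/s²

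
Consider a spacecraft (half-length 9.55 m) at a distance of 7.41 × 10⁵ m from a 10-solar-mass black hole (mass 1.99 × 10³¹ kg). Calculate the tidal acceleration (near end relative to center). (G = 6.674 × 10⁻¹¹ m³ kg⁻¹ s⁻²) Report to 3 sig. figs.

6.23 × 10⁴ m/s²

Δg = 2GMr/d³
   = 2 × (6.674 × 10⁻¹¹) × (1.99 × 10³¹) × (9.55) / (7.41 × 10⁵)³
   = 6.23 × 10⁴ m/s²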